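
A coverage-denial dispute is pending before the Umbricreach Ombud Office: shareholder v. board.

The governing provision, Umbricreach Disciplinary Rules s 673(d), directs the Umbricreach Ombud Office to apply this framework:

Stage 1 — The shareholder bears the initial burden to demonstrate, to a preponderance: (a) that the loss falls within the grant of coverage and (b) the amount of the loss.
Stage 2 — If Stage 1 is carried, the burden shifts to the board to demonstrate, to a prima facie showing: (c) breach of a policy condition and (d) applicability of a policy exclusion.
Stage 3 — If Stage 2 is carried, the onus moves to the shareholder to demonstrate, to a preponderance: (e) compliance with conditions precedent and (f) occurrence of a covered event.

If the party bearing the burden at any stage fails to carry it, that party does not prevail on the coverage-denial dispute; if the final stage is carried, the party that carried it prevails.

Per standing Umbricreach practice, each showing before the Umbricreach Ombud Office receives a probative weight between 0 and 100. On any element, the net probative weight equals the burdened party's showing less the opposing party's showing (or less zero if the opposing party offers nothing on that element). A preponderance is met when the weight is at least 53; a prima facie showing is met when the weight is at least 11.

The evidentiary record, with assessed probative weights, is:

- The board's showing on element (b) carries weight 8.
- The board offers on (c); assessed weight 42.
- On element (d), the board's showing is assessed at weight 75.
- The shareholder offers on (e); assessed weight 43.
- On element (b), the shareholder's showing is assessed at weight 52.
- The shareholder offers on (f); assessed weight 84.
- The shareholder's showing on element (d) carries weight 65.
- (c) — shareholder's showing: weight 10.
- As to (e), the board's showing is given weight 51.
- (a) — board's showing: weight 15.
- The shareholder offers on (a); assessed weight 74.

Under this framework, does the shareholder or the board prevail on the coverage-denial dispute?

board

Stage 1 — burden on shareholder; standard: a preponderance (weight is at least 53).
    (a): 74 − 15 = 59 ≥ 53 [met]
    (b): 52 − 8 = 44 < 53 [not met]
  The shareholder does not carry Stage 1.
So the board prevails.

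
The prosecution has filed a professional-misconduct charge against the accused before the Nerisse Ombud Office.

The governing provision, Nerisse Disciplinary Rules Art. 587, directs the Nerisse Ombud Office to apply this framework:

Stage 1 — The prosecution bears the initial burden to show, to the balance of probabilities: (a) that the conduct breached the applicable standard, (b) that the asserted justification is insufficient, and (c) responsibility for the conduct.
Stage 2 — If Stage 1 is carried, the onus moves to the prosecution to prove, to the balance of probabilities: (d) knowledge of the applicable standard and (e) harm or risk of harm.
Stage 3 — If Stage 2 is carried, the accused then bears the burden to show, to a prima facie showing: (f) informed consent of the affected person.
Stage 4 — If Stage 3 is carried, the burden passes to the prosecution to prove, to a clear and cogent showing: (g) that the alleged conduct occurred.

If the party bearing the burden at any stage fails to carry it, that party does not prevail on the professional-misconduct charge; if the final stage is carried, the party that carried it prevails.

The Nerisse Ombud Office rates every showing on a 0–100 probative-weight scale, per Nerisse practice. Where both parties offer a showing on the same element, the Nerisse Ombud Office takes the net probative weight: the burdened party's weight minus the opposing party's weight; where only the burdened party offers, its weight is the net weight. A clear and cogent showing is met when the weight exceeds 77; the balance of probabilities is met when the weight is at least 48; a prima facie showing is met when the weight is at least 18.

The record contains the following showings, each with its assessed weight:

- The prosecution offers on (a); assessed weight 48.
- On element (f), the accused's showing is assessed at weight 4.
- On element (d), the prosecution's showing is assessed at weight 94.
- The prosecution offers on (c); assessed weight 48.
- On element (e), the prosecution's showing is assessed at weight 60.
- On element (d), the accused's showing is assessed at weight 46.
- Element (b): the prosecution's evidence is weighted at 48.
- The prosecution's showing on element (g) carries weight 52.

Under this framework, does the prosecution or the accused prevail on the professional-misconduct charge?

Stage 1 (prosecution, the balance of probabilities, weight is at least 48): (a) 48 ≥ 48 — meets; (b) 48 ≥ 48 — meets; (c) 48 ≥ 48 — meets.
  Stage 1 carried; the burden remains with the prosecution.
Stage 2 (prosecution, the balance of probabilities, weight is at least 48): (d) net 94−46=48 ≥ 48 — meets; (e) 60 ≥ 48 — meets.
  The prosecution carries Stage 2; the accused now bears the burden.
Stage 3 (accused, a prima facie showing, weight is at least 18): (f) 4 < 18 — fails.
  The accused does not carry Stage 3.
The analysis ends at Stage 3; the prosecution prevails.

prosecution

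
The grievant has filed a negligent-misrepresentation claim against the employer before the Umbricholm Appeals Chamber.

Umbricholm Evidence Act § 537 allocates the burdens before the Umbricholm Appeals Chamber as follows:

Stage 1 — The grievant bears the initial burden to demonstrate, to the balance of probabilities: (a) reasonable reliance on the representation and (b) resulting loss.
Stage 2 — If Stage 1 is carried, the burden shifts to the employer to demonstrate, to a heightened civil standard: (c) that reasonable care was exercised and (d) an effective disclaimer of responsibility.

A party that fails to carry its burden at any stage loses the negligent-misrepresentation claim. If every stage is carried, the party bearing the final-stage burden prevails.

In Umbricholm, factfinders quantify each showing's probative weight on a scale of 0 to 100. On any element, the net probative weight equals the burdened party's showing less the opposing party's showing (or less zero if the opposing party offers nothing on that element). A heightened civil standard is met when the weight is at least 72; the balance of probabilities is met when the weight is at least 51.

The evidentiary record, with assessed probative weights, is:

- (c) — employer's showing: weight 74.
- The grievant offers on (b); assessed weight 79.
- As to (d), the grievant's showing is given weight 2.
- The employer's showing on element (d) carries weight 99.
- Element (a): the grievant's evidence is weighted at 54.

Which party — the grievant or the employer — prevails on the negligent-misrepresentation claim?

Stage 1 — burden on grievant; standard: the balance of probabilities (weight is at least 51).
    (a): 54 ≥ 51 [met]
    (b): 79 ≥ 51 [met]
  All elements met. The burden passes to the employer.
Stage 2 — burden on employer; standard: a heightened civil standard (weight is at least 72).
    (c): 74 ≥ 72 [met]
    (d): 99 − 2 = 97 ≥ 72 [met]
  All elements met at the final stage.
With every stage satisfied, the employer prevails.

employer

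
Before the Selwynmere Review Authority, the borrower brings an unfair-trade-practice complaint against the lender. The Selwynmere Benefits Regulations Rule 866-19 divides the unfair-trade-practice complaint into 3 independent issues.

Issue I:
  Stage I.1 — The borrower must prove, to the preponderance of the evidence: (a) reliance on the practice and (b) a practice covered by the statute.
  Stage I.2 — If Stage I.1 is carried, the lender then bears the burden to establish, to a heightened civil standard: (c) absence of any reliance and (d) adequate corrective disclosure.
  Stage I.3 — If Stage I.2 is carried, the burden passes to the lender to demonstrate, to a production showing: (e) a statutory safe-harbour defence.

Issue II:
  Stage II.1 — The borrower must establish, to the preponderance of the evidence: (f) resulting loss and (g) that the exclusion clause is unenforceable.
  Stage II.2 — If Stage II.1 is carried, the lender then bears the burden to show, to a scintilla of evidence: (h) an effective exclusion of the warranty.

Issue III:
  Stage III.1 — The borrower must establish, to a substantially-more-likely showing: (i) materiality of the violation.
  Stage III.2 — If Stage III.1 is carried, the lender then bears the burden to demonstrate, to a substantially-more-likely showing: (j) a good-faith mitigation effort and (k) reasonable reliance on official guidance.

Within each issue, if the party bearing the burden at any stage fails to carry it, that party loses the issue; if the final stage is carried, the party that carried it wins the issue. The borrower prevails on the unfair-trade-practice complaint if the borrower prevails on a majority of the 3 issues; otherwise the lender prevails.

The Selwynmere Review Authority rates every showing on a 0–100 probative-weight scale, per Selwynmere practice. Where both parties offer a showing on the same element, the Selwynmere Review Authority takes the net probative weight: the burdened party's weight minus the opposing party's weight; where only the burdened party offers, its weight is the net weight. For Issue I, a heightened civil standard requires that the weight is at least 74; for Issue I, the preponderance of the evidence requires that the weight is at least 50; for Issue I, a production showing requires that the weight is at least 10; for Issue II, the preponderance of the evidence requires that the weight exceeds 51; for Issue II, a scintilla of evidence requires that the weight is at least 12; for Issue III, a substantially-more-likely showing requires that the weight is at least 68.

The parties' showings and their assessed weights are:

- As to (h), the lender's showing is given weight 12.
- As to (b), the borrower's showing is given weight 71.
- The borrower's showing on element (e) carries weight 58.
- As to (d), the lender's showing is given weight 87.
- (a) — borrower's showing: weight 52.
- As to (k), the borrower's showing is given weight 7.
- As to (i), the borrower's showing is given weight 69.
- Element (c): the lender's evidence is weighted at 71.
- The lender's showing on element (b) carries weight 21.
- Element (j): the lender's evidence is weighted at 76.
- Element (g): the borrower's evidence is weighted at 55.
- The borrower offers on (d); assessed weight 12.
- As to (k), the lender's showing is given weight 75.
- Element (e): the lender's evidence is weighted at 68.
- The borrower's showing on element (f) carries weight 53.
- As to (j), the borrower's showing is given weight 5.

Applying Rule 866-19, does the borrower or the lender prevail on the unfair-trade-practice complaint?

— Issue I —
Stage I.1 (borrower, the preponderance of the evidence, weight is at least 50): (a) 52 ≥ 50 — meets; (b) net 71−21=50 ≥ 50 — meets.
  All elements met. The burden passes to the lender.
Stage I.2 (lender, a heightened civil standard, weight is at least 74): (c) 71 < 74 — fails; (d) net 87−12=75 ≥ 74 — meets.
  The lender does not carry Stage I.2.
The analysis ends at Stage I.2; the borrower prevails on this issue.
— Issue II —
At Stage II.1 the borrower must meet the preponderance of the evidence (weight exceeds 51): on (f) the weight is 53, which does exceed 51, so (f) meets the standard; on (g) the weight is 55, which does exceed 51, so (g) meets the standard.
  Stage II.1 is satisfied; the onus moves to the lender.
At Stage II.2 the lender must meet a scintilla of evidence (weight is at least 12): on (h) the weight is 12, ≥ 12, so (h) meets the standard.
  The lender carries the last stage.
All stages carried — the lender prevails on this issue.
— Issue III —
At Stage III.1 the borrower must meet a substantially-more-likely showing (weight is at least 68): on (i) the weight is 69, which does reach 68, so (i) meets the standard.
  All elements met. The burden passes to the lender.
At Stage III.2 the lender must meet a substantially-more-likely showing (weight is at least 68): on (j) the weight is 76 less the opposing 5 gives net 71, ≥ 68, so (j) meets the standard; on (k) the weight is 75 less the opposing 7 gives net 68, which does reach 68, so (k) meets the standard.
  The lender carries the last stage.
With every stage satisfied, the lender prevails on this issue.
Per-issue: Issue I → borrower; Issue II → lender; Issue III → lender. The borrower must prevail on a majority of issues; overall, the lender prevails.

lender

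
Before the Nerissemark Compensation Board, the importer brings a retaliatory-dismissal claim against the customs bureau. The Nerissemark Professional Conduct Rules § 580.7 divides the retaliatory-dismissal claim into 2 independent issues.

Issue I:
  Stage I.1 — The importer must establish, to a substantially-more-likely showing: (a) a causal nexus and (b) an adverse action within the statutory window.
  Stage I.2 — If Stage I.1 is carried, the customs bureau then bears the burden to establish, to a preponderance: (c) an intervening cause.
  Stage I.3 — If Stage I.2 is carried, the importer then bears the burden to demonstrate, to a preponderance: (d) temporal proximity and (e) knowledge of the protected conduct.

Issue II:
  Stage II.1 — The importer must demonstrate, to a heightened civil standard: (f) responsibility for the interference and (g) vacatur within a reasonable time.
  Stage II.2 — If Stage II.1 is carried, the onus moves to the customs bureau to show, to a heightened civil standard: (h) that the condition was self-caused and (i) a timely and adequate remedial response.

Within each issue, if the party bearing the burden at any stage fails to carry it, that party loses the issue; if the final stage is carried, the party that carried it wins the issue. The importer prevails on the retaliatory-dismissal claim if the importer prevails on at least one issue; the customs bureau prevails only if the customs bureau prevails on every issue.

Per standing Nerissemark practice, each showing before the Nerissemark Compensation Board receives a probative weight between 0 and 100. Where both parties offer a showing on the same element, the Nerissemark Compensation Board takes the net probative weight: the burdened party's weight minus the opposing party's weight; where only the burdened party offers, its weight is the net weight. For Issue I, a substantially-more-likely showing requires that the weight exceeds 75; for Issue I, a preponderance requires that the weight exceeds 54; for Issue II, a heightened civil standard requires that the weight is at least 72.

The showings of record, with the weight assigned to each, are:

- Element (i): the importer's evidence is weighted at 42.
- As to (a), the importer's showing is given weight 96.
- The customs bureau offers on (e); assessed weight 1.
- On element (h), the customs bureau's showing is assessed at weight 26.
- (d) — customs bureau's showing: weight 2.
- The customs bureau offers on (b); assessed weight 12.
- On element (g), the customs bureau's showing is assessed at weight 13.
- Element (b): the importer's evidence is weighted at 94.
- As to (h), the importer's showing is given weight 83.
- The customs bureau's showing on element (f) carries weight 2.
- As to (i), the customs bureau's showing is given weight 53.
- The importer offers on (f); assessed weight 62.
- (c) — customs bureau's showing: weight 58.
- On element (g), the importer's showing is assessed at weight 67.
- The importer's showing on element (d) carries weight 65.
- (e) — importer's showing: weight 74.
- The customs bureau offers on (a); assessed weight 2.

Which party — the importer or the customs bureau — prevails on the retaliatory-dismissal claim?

importer

— Issue I —
At Stage I.1 the importer must meet a substantially-more-likely showing (weight exceeds 75): on (a) the weight is 96 less the opposing 2 gives net 94, which does exceed 75, so (a) meets the standard; on (b) the weight is 94 less the opposing 12 gives net 82, which does exceed 75, so (b) meets the standard.
  Stage I.1 carried; the burden shifts to the customs bureau.
At Stage I.2 the customs bureau must meet a preponderance (weight exceeds 54): on (c) the weight is 58, > 54, so (c) meets the standard.
  The customs bureau carries Stage I.2; the importer now bears the burden.
At Stage I.3 the importer must meet a preponderance (weight exceeds 54): on (d) the weight is 65 less the opposing 2 gives net 63, which does exceed 54, so (d) meets the standard; on (e) the weight is 74 less the opposing 1 gives net 73, which does exceed 54, so (e) meets the standard.
  All elements met at the final stage.
All stages carried — the importer prevails on this issue.
— Issue II —
At Stage II.1 the importer must meet a heightened civil standard (weight is at least 72): on (f) the weight is 62 less the opposing 2 gives net 60, which does not reach 72, so (f) does not meet the standard; on (g) the weight is 67 less the opposing 13 gives net 54, < 72, so (g) does not meet the standard.
  The importer does not carry Stage II.1.
The customs bureau prevails on this issue.
Per-issue: Issue I → importer; Issue II → customs bureau. The importer must prevail on at least one issue; overall, the importer prevails.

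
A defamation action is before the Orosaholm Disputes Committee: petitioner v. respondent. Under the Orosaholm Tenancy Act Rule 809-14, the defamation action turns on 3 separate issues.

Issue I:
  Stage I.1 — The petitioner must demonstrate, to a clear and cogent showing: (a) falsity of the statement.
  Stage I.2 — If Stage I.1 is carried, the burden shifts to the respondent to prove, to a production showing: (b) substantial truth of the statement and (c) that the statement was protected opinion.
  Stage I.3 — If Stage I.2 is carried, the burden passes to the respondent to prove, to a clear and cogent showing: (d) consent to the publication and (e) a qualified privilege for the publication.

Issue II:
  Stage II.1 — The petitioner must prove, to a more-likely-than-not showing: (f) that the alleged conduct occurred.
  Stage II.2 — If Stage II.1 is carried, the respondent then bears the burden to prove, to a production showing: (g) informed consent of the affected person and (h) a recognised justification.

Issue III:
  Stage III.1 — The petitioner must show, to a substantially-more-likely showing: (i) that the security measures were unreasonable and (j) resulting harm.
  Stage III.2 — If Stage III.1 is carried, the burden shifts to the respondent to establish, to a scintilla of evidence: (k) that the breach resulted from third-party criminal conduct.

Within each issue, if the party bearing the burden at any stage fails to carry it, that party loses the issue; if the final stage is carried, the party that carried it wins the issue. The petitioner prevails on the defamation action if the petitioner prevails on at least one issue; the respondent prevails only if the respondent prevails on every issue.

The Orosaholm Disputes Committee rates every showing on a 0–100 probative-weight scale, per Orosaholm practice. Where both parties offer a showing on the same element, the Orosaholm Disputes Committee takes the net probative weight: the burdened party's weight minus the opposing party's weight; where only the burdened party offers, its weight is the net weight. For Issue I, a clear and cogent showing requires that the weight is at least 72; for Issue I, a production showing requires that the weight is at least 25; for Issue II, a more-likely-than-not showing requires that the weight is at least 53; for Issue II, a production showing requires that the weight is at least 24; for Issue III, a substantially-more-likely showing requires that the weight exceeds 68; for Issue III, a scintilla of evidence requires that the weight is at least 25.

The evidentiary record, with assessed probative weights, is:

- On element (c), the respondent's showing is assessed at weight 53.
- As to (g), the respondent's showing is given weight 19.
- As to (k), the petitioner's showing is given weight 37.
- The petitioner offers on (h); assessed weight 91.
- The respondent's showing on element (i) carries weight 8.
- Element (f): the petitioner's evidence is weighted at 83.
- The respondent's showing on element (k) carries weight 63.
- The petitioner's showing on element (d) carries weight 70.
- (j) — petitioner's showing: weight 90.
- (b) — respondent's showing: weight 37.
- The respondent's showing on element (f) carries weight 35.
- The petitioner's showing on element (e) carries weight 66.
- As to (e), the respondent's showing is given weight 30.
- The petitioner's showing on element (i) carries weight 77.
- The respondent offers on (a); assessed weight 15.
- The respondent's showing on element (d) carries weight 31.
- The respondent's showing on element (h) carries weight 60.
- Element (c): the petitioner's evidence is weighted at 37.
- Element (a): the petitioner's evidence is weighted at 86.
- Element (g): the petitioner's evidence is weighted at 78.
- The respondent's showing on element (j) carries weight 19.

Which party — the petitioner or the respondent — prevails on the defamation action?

— Issue I —
Stage I.1 — burden on petitioner; standard: a clear and cogent showing (weight is at least 72).
    (a): 86 − 15 = 71 < 72 [not met]
  Not every element is met, so the petitioner fails to carry Stage I.1.
The analysis ends at Stage I.1; the respondent prevails on this issue.
— Issue II —
At Stage II.1 the petitioner must meet a more-likely-than-not showing (weight is at least 53): on (f) the weight is 83 less the opposing 35 gives net 48, which does not reach 53, so (f) does not meet the standard.
  Stage II.1 not carried; the petitioner fails its burden.
So the respondent prevails on this issue.
— Issue III —
Stage III.1 — burden on petitioner; standard: a substantially-more-likely showing (weight exceeds 68).
    (i): 77 − 8 = 69 > 68 [met]
    (j): 90 − 19 = 71 > 68 [met]
  Stage III.1 carried; the burden shifts to the respondent.
Stage III.2 — burden on respondent; standard: a scintilla of evidence (weight is at least 25).
    (k): 63 − 37 = 26 ≥ 25 [met]
  The respondent carries the last stage.
With every stage satisfied, the respondent prevails on this issue.
Per-issue: Issue I → respondent; Issue II → respondent; Issue III → respondent. The petitioner must prevail on at least one issue; overall, the respondent prevails.

respondent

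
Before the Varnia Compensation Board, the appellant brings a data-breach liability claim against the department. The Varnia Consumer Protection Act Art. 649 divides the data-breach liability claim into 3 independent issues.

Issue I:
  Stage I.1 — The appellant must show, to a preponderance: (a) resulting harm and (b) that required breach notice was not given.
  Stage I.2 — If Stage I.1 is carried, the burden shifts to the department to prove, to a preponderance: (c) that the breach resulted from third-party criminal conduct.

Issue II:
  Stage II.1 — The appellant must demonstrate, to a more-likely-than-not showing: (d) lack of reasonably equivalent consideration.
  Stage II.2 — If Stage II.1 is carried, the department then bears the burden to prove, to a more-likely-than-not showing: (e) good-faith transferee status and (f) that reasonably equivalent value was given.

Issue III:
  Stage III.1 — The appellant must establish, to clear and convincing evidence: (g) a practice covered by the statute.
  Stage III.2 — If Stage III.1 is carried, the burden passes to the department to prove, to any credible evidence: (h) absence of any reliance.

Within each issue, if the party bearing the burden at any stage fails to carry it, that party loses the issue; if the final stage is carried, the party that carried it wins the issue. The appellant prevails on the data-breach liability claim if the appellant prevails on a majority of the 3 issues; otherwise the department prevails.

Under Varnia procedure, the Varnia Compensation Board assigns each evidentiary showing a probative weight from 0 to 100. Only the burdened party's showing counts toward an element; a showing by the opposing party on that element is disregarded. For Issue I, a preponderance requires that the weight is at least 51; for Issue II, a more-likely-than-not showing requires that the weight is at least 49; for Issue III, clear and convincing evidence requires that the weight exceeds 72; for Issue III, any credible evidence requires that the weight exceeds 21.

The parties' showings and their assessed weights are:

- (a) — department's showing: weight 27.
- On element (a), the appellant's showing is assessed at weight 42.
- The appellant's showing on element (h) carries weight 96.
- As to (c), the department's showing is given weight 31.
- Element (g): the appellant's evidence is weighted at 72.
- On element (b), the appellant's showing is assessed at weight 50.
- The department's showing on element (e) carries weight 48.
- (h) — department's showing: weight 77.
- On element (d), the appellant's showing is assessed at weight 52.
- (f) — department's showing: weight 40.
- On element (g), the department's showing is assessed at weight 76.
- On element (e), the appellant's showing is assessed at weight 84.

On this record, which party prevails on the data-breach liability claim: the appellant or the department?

department

— Issue I —
Stage I.1 (appellant, a preponderance, weight is at least 51): (a) 42 (department's 27 disregarded) < 51 — fails; (b) 50 < 51 — fails.
  The appellant does not carry Stage I.1.
So the department prevails on this issue.
— Issue II —
Stage II.1 — burden on appellant; standard: a more-likely-than-not showing (weight is at least 49).
    (d): 52 ≥ 49 [met]
  The appellant carries Stage II.1; the department now bears the burden.
Stage II.2 — burden on department; standard: a more-likely-than-not showing (weight is at least 49).
    (e): 48 (appellant's 84 disregarded) < 49 [not met]
    (f): 40 < 49 [not met]
  Stage II.2 not carried; the department fails its burden.
So the appellant prevails on this issue.
— Issue III —
Stage III.1 — burden on appellant; standard: clear and convincing evidence (weight exceeds 72).
    (g): 72 (department's 76 disregarded) ≤ 72 [not met]
  The appellant does not carry Stage III.1.
The department prevails on this issue.
Per-issue: Issue I → department; Issue II → appellant; Issue III → department. The appellant must prevail on a majority of issues; overall, the department prevails.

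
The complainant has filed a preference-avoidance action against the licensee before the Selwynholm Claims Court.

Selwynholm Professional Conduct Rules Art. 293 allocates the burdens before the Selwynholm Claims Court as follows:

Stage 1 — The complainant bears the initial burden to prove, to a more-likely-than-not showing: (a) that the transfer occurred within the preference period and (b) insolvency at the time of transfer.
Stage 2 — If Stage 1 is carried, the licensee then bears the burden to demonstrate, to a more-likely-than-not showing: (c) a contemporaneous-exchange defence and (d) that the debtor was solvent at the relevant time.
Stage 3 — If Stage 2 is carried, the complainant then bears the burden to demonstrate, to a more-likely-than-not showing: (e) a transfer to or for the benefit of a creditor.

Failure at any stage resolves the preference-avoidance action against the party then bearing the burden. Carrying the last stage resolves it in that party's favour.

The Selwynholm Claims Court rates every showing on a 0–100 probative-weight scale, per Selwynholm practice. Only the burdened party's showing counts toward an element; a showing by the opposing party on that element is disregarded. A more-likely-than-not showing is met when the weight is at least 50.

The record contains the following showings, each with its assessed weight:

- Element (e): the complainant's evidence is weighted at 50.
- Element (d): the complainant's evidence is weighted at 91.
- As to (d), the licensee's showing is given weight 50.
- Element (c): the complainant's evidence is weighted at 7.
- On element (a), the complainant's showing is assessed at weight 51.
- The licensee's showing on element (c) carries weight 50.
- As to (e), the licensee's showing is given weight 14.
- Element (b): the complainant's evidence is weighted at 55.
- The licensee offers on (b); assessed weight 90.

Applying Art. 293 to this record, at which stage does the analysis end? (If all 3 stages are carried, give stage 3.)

stage 3

Stage 1 — burden on complainant; standard: a more-likely-than-not showing (weight is at least 50).
    (a): 51 ≥ 50 [met]
    (b): 55 (licensee's 90 disregarded) ≥ 50 [met]
  All elements met. The burden passes to the licensee.
Stage 2 — burden on licensee; standard: a more-likely-than-not showing (weight is at least 50).
    (c): 50 (complainant's 7 disregarded) ≥ 50 [met]
    (d): 50 (complainant's 91 disregarded) ≥ 50 [met]
  The licensee carries Stage 2; the complainant now bears the burden.
Stage 3 — burden on complainant; standard: a more-likely-than-not showing (weight is at least 50).
    (e): 50 (licensee's 14 disregarded) ≥ 50 [met]
  Stage 3 carried; the final stage is satisfied.
Every stage carried; the complainant prevails.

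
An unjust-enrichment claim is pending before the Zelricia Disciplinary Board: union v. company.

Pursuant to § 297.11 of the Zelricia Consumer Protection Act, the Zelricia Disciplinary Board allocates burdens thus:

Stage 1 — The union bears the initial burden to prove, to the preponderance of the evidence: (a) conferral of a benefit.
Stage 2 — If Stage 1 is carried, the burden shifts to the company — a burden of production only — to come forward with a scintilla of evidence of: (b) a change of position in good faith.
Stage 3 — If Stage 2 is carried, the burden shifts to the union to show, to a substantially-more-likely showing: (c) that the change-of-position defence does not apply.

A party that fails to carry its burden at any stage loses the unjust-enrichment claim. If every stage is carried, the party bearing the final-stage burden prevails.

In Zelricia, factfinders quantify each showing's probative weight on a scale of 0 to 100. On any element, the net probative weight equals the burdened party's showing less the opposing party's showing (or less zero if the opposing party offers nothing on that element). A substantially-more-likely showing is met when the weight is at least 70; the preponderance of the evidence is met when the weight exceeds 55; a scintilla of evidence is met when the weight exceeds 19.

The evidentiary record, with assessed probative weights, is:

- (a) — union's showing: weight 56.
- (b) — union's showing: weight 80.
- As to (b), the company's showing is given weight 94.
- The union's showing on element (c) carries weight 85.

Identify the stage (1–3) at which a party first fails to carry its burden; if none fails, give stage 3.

stage 2

Stage 1 (union, the preponderance of the evidence, weight exceeds 55): (a) 56 > 55 — meets.
  Stage 1 is satisfied; the onus moves to the company.
Stage 2 (company, a scintilla of evidence, weight exceeds 19): (b) net 94−80=14 ≤ 19 — fails.
  Not every element is met, so the company fails to carry Stage 2.
So the union prevails.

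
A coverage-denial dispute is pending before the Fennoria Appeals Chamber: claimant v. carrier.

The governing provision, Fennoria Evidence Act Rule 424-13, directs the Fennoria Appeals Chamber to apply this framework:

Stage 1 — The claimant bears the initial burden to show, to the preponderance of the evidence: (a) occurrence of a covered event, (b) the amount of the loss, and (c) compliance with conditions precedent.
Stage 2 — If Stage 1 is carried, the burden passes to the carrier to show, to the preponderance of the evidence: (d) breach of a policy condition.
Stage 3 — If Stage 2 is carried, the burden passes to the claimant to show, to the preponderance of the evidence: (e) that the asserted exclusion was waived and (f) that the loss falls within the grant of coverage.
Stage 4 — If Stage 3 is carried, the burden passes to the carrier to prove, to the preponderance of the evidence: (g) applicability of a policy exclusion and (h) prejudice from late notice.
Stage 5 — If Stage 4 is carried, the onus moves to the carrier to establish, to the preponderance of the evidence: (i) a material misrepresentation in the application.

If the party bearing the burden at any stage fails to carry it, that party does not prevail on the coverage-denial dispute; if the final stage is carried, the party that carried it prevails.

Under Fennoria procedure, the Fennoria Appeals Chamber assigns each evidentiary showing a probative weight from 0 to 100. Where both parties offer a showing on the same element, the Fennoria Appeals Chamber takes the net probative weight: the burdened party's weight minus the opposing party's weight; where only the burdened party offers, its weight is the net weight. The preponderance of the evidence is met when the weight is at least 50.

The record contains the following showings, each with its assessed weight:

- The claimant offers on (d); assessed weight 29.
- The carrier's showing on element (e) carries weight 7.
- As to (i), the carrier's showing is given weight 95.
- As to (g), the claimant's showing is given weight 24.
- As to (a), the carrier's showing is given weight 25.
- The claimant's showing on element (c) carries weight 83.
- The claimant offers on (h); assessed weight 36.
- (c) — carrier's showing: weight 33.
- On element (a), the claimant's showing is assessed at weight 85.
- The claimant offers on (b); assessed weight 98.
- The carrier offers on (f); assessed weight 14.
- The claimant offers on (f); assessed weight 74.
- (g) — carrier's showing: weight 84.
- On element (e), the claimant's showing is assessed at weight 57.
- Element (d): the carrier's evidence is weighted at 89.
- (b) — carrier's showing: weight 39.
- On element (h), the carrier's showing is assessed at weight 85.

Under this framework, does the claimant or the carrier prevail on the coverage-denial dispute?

Stage 1 (claimant, the preponderance of the evidence, weight is at least 50): (a) net 85−25=60 ≥ 50 — meets; (b) net 98−39=59 ≥ 50 — meets; (c) net 83−33=50 ≥ 50 — meets.
  Stage 1 is satisfied; the onus moves to the carrier.
Stage 2 (carrier, the preponderance of the evidence, weight is at least 50): (d) net 89−29=60 ≥ 50 — meets.
  The carrier carries Stage 2; the claimant now bears the burden.
Stage 3 (claimant, the preponderance of the evidence, weight is at least 50): (e) net 57−7=50 ≥ 50 — meets; (f) net 74−14=60 ≥ 50 — meets.
  Stage 3 carried; the burden shifts to the carrier.
Stage 4 (carrier, the preponderance of the evidence, weight is at least 50): (g) net 84−24=60 ≥ 50 — meets; (h) net 85−36=49 < 50 — fails.
  The carrier does not carry Stage 4.
So the claimant prevails.

claimant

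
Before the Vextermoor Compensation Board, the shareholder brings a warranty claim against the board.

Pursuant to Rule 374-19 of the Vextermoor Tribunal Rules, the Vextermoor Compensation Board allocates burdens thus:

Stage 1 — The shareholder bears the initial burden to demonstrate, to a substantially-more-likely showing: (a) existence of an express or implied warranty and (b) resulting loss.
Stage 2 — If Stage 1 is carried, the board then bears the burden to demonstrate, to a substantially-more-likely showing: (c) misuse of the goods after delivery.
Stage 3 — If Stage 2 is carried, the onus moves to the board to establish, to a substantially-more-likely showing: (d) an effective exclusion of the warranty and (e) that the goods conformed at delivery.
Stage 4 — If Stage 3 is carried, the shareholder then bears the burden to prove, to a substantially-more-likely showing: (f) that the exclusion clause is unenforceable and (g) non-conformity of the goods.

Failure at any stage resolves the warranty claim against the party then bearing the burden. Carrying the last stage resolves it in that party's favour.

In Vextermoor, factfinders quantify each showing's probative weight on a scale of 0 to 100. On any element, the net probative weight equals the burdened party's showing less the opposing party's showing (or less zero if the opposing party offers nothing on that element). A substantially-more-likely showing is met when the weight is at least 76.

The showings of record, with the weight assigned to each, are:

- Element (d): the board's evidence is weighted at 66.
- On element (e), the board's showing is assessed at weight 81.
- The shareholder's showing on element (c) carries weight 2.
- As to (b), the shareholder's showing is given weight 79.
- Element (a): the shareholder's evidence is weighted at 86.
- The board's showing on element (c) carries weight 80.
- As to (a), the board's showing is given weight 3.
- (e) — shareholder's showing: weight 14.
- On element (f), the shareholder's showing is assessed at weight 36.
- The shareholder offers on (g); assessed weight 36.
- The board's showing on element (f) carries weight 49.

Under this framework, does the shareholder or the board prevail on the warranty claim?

At Stage 1 the shareholder must meet a substantially-more-likely showing (weight is at least 76): on (a) the weight is 86 less the opposing 3 gives net 83, which does reach 76, so (a) meets the standard; on (b) the weight is 79, ≥ 76, so (b) meets the standard.
  Stage 1 carried; the burden shifts to the board.
At Stage 2 the board must meet a substantially-more-likely showing (weight is at least 76): on (c) the weight is 80 less the opposing 2 gives net 78, which does reach 76, so (c) meets the standard.
  All elements met. The board retains the burden for Stage 3.
At Stage 3 the board must meet a substantially-more-likely showing (weight is at least 76): on (d) the weight is 66, < 76, so (d) does not meet the standard; on (e) the weight is 81 less the opposing 14 gives net 67, < 76, so (e) does not meet the standard.
  Not every element is met, so the board fails to carry Stage 3.
So the shareholder prevails.

shareholder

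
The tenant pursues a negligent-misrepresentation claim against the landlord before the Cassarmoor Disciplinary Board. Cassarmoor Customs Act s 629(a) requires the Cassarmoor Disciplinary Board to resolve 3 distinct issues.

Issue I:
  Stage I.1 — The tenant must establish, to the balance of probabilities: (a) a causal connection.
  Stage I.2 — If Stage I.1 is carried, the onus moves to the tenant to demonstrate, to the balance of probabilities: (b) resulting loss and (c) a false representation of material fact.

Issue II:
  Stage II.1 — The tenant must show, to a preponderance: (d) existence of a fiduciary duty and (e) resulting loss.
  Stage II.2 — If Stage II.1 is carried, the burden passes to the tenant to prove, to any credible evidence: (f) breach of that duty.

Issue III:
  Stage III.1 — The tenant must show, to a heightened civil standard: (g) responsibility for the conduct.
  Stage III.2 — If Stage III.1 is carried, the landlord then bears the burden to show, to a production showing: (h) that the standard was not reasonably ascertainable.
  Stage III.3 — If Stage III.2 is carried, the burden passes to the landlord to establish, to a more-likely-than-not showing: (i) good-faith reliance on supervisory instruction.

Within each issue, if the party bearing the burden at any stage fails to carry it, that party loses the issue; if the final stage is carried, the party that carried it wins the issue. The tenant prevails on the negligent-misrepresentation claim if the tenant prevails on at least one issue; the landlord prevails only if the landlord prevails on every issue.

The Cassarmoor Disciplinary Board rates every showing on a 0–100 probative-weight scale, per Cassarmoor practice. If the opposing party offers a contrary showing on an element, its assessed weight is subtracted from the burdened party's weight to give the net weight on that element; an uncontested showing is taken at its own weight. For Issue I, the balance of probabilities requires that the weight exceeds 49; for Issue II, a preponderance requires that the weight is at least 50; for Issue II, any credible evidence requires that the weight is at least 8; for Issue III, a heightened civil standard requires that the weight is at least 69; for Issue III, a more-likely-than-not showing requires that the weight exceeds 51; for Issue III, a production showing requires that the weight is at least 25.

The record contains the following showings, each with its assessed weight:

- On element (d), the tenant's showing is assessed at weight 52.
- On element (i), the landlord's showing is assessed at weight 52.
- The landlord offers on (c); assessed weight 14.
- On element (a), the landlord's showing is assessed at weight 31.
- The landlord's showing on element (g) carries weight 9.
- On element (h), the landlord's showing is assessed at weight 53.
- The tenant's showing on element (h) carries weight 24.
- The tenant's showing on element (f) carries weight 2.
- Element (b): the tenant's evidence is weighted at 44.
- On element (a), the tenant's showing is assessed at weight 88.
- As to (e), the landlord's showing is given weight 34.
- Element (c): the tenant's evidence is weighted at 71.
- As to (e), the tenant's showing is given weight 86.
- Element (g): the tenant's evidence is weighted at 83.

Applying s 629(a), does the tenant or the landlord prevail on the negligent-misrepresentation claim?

landlord

— Issue I —
Stage I.1 (tenant, the balance of probabilities, weight exceeds 49): (a) net 88−31=57 > 49 — meets.
  All elements met. The tenant retains the burden for Stage I.2.
Stage I.2 (tenant, the balance of probabilities, weight exceeds 49): (b) 44 ≤ 49 — fails; (c) net 71−14=57 > 49 — meets.
  Stage I.2 not carried; the tenant fails its burden.
The landlord prevails on this issue.
— Issue II —
Stage II.1 — burden on tenant; standard: a preponderance (weight is at least 50).
    (d): 52 ≥ 50 [met]
    (e): 86 − 34 = 52 ≥ 50 [met]
  Stage II.1 is satisfied; the tenant continues to bear the burden.
Stage II.2 — burden on tenant; standard: any credible evidence (weight is at least 8).
    (f): 2 < 8 [not met]
  Not every element is met, so the tenant fails to carry Stage II.2.
The analysis ends at Stage II.2; the landlord prevails on this issue.
— Issue III —
Stage III.1 (tenant, a heightened civil standard, weight is at least 69): (g) net 83−9=74 ≥ 69 — meets.
  All elements met. The burden passes to the landlord.
Stage III.2 (landlord, a production showing, weight is at least 25): (h) net 53−24=29 ≥ 25 — meets.
  Stage III.2 carried; the burden remains with the landlord.
Stage III.3 (landlord, a more-likely-than-not showing, weight exceeds 51): (i) 52 > 51 — meets.
  Stage III.3 carried; the final stage is satisfied.
Every stage carried; the landlord prevails on this issue.
Per-issue: Issue I → landlord; Issue II → landlord; Issue III → landlord. The tenant must prevail on at least one issue; overall, the landlord prevails.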